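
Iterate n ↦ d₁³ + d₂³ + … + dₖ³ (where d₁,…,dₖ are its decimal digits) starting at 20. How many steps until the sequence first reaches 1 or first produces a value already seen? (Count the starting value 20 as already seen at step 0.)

8

20 → 2³ + 0³ = 8
8 → 8³ = 512
512 → 5³ + 1³ + 2³ = 134
134 → 1³ + 3³ + 4³ = 92
92 → 9³ + 2³ = 737
737 → 7³ + 3³ + 7³ = 713
713 → 7³ + 1³ + 3³ = 371
371 → 3³ + 7³ + 1³ = 371  — 371 repeats.
That took 8 steps.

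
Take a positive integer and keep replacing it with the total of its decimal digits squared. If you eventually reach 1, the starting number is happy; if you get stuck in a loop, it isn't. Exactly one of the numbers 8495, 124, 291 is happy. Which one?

291

8495: 8495 → 186 → 101 → 2 → 4 → 16 → 37 → 58 → 89 → 145 → 42 → 20 → 4  — repeats 4 (not happy)
124: 124 → 21 → 5 → 25 → 29 → 85 → 89 → 145 → 42 → 20 → 4 → 16 → 37 → 58 → 89  — repeats 89 (not happy)
291: 291 → 86 → 100 → 1  — reaches 1 (happy)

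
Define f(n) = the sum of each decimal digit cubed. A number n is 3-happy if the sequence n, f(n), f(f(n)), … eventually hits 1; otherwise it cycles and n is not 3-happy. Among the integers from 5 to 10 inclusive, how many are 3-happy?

1

5: 5 → 125 → 134 → 92 → 737 → 713 → 371 → 371  (repeats 371)
6: 6 → 216 → 225 → 141 → 66 → 432 → 99 → 1458 → 702 → 351 → 153 → 153  (repeats 153)
7: 7 → 343 → 118 → 514 → 190 → 730 → 370 → 370  (repeats 370)
8: 8 → 512 → 134 → 92 → 737 → 713 → 371 → 371  (repeats 371)
9: 9 → 729 → 1080 → 513 → 153 → 153  (repeats 153)
10: 10 → 1  (reaches 1)
3-happy: 10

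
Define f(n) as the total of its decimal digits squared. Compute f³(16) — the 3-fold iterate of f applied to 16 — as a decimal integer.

16 → 1² + 6² = 1 + 36 = 37
37 → 3² + 7² = 9 + 49 = 58
58 → 5² + 8² = 25 + 64 = 89

89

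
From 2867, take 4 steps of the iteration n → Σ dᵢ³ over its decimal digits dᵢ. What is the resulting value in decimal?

2867 → 2³ + 8³ + 6³ + 7³ = 1079
1079 → 1³ + 0³ + 7³ + 9³ = 1073
1073 → 1³ + 0³ + 7³ + 3³ = 371
371 → 3³ + 7³ + 1³ = 371

371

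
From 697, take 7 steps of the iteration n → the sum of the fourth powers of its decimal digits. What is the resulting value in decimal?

697 → 6⁴ + 9⁴ + 7⁴ = 1296 + 6561 + 2401 = 10258
10258 → 1⁴ + 0⁴ + 2⁴ + 5⁴ + 8⁴ = 1 + 0 + 16 + 625 + 4096 = 4738
4738 → 4⁴ + 7⁴ + 3⁴ + 8⁴ = 256 + 2401 + 81 + 4096 = 6834
6834 → 6⁴ + 8⁴ + 3⁴ + 4⁴ = 1296 + 4096 + 81 + 256 = 5729
5729 → 5⁴ + 7⁴ + 2⁴ + 9⁴ = 625 + 2401 + 16 + 6561 = 9603
9603 → 9⁴ + 6⁴ + 0⁴ + 3⁴ = 6561 + 1296 + 0 + 81 = 7938
7938 → 7⁴ + 9⁴ + 3⁴ + 8⁴ = 2401 + 6561 + 81 + 4096 = 13139

13139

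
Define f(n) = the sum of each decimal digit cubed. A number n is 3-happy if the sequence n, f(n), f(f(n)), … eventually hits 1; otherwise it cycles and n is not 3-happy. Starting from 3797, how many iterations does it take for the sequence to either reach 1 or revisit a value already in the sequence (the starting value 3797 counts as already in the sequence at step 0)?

4

3797 → 3³ + 7³ + 9³ + 7³ = 1442
1442 → 1³ + 4³ + 4³ + 2³ = 137
137 → 1³ + 3³ + 7³ = 371
371 → 3³ + 7³ + 1³ = 371  — 371 repeats.
That took 4 steps.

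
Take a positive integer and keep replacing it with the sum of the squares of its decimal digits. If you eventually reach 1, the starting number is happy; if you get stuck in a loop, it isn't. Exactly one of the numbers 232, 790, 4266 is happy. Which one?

790

232: 232 → 17 → 50 → 25 → 29 → 85 → 89 → 145 → 42 → 20 → 4 → 16 → 37 → 58 → 89  — repeats 89 (not happy)
790: 790 → 130 → 10 → 1  — reaches 1 (happy)
4266: 4266 → 92 → 85 → 89 → 145 → 42 → 20 → 4 → 16 → 37 → 58 → 89  — repeats 89 (not happy)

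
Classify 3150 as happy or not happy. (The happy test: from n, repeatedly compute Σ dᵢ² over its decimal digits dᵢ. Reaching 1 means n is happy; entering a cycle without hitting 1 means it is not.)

not happy

3150 → 3² + 1² + 5² + 0² = 9 + 1 + 25 + 0 = 35
35 → 3² + 5² = 9 + 25 = 34
34 → 3² + 4² = 9 + 16 = 25
25 → 2² + 5² = 4 + 25 = 29
29 → 2² + 9² = 4 + 81 = 85
85 → 8² + 5² = 64 + 25 = 89
89 → 8² + 9² = 64 + 81 = 145
145 → 1² + 4² + 5² = 1 + 16 + 25 = 42
42 → 4² + 2² = 16 + 4 = 20
20 → 2² + 0² = 4 + 0 = 4
4 → 4² = 16
16 → 1² + 6² = 1 + 36 = 37
37 → 3² + 7² = 9 + 49 = 58
58 → 5² + 8² = 25 + 64 = 89  — 89 already seen; the sequence cycles without reaching 1.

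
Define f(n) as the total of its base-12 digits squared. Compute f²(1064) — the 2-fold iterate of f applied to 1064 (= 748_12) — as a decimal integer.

181

1064 = (7,4,8)_12 → 129
129 = (10,9)_12 → 181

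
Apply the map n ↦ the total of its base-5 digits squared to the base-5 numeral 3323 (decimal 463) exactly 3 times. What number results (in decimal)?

9

463 = (3,3,2,3)_5 → 3² + 3² + 2² + 3² = 9 + 9 + 4 + 9 = 31
31 = (1,1,1)_5 → 1² + 1² + 1² = 1 + 1 + 1 = 3
3 = (3)_5 → 3² = 9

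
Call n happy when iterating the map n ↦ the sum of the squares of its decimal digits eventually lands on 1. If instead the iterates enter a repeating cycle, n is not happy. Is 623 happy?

happy

623 → 6² + 2² + 3² = 36 + 4 + 9 = 49
49 → 4² + 9² = 16 + 81 = 97
97 → 9² + 7² = 81 + 49 = 130
130 → 1² + 3² + 0² = 1 + 9 + 0 = 10
10 → 1² + 0² = 1 + 0 = 1  — reached 1.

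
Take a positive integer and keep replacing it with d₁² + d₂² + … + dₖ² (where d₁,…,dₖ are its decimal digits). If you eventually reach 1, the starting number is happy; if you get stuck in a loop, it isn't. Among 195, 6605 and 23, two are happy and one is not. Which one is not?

195

195: 195 → 107 → 50 → 25 → 29 → 85 → 89 → 145 → 42 → 20 → 4 → 16 → 37 → 58 → 89  — repeats 89 (not happy)
6605: 6605 → 97 → 130 → 10 → 1  — reaches 1 (happy)
23: 23 → 13 → 10 → 1  — reaches 1 (happy)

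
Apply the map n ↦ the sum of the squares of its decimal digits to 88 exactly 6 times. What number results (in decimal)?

40

88 → 8² + 8² = 64 + 64 = 128
128 → 1² + 2² + 8² = 1 + 4 + 64 = 69
69 → 6² + 9² = 36 + 81 = 117
117 → 1² + 1² + 7² = 1 + 1 + 49 = 51
51 → 5² + 1² = 25 + 1 = 26
26 → 2² + 6² = 4 + 36 = 40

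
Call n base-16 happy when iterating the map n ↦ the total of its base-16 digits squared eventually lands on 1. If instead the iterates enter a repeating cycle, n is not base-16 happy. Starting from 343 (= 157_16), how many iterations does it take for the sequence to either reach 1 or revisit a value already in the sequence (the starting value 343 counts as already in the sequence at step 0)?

15

343 = (1,5,7)_16 → 1² + 5² + 7² = 75
75 = (4,11)_16 → 4² + 11² = 137
137 = (8,9)_16 → 8² + 9² = 145
145 = (9,1)_16 → 9² + 1² = 82
82 = (5,2)_16 → 5² + 2² = 29
29 = (1,13)_16 → 1² + 13² = 170
170 = (10,10)_16 → 10² + 10² = 200
200 = (12,8)_16 → 12² + 8² = 208
208 = (13,0)_16 → 13² + 0² = 169
169 = (10,9)_16 → 10² + 9² = 181
181 = (11,5)_16 → 11² + 5² = 146
146 = (9,2)_16 → 9² + 2² = 85
85 = (5,5)_16 → 5² + 5² = 50
50 = (3,2)_16 → 3² + 2² = 13
13 = (13)_16 → 13² = 169  — 169 repeats.
That took 15 steps.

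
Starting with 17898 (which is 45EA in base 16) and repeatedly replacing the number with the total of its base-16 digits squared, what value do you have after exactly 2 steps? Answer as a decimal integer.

17898 = (4,5,14,10)_16 → 4² + 5² + 14² + 10² = 337
337 = (1,5,1)_16 → 1² + 5² + 1² = 27

27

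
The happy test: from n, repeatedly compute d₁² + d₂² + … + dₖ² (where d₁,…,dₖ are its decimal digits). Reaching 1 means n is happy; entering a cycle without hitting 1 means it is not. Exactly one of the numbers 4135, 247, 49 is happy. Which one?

4135: 4135 → 51 → 26 → 40 → 16 → 37 → 58 → 89 → 145 → 42 → 20 → 4 → 16  — repeats 16 (not happy)
247: 247 → 69 → 117 → 51 → 26 → 40 → 16 → 37 → 58 → 89 → 145 → 42 → 20 → 4 → 16  — repeats 16 (not happy)
49: 49 → 97 → 130 → 10 → 1  — reaches 1 (happy)

49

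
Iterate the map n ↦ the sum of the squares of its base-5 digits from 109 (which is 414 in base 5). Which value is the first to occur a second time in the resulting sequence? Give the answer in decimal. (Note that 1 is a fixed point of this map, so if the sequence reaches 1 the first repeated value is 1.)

1

109 = (4,1,4)_5 → 4² + 1² + 4² = 16 + 1 + 16 = 33
33 = (1,1,3)_5 → 1² + 1² + 3² = 1 + 1 + 9 = 11
11 = (2,1)_5 → 2² + 1² = 4 + 1 = 5
5 = (1,0)_5 → 1² + 0² = 1 + 0 = 1  — reached the fixed point 1.
1 → 1, so 1 is the first repeated value.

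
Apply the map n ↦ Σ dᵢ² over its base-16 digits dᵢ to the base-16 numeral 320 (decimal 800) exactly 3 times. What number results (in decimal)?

181

800 = (3,2,0)_16 → 3² + 2² + 0² = 9 + 4 + 0 = 13
13 = (13)_16 → 13² = 169
169 = (10,9)_16 → 10² + 9² = 100 + 81 = 181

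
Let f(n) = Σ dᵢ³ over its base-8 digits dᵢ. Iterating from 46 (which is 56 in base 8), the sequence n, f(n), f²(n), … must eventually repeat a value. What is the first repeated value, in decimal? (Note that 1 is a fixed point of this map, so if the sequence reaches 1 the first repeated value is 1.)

46 = (5,6)_8 → 341
341 = (5,2,5)_8 → 258
258 = (4,0,2)_8 → 72
72 = (1,1,0)_8 → 2
2 = (2)_8 → 8
8 = (1,0)_8 → 1  — reached the fixed point 1.
1 → 1, so 1 is the first repeated value.

1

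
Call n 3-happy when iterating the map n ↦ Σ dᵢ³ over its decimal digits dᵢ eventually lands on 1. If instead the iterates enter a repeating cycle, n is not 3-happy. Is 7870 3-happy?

7870 → 7³ + 8³ + 7³ + 0³ = 343 + 512 + 343 + 0 = 1198
1198 → 1³ + 1³ + 9³ + 8³ = 1 + 1 + 729 + 512 = 1243
1243 → 1³ + 2³ + 4³ + 3³ = 1 + 8 + 64 + 27 = 100
100 → 1³ + 0³ + 0³ = 1 + 0 + 0 = 1  — reached 1.

3-happy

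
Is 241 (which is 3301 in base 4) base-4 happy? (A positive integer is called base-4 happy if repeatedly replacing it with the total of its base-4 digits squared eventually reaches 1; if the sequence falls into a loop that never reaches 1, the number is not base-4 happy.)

241 = (3,3,0,1)_4 → 3² + 3² + 0² + 1² = 9 + 9 + 0 + 1 = 19
19 = (1,0,3)_4 → 1² + 0² + 3² = 1 + 0 + 9 = 10
10 = (2,2)_4 → 2² + 2² = 4 + 4 = 8
8 = (2,0)_4 → 2² + 0² = 4 + 0 = 4
4 = (1,0)_4 → 1² + 0² = 1 + 0 = 1  — reached 1.

base-4 happy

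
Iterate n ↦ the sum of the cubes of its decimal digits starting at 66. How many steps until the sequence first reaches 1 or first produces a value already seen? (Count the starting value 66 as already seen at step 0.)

66 → 6³ + 6³ = 432
432 → 4³ + 3³ + 2³ = 99
99 → 9³ + 9³ = 1458
1458 → 1³ + 4³ + 5³ + 8³ = 702
702 → 7³ + 0³ + 2³ = 351
351 → 3³ + 5³ + 1³ = 153
153 → 1³ + 5³ + 3³ = 153  — 153 repeats.
That took 7 steps.

7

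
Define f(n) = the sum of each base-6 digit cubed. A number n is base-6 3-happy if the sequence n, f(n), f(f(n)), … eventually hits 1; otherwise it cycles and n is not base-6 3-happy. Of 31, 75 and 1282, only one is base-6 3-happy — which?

31: 31 → 126 → 54 → 28 → 128 → 62 → 73 → 9 → 28  — repeats 28 (not base-6 3-happy)
75: 75 → 35 → 250 → 190 → 190  — repeats 190 (not base-6 3-happy)
1282: 1282 → 341 → 161 → 197 → 258 → 3 → 27 → 91 → 36 → 1  — reaches 1 (base-6 3-happy)

1282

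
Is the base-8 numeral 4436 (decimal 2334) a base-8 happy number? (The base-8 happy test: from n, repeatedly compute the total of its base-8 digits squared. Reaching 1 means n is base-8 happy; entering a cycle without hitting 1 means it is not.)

2334 = (4,4,3,6)_8 → 4² + 4² + 3² + 6² = 16 + 16 + 9 + 36 = 77
77 = (1,1,5)_8 → 1² + 1² + 5² = 1 + 1 + 25 = 27
27 = (3,3)_8 → 3² + 3² = 9 + 9 = 18
18 = (2,2)_8 → 2² + 2² = 4 + 4 = 8
8 = (1,0)_8 → 1² + 0² = 1 + 0 = 1  — reached 1.

base-8 happy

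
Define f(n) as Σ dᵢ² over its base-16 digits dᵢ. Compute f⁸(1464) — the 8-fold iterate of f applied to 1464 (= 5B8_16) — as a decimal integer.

181

1464 = (5,11,8)_16 → 5² + 11² + 8² = 210
210 = (13,2)_16 → 13² + 2² = 173
173 = (10,13)_16 → 10² + 13² = 269
269 = (1,0,13)_16 → 1² + 0² + 13² = 170
170 = (10,10)_16 → 10² + 10² = 200
200 = (12,8)_16 → 12² + 8² = 208
208 = (13,0)_16 → 13² + 0² = 169
169 = (10,9)_16 → 10² + 9² = 181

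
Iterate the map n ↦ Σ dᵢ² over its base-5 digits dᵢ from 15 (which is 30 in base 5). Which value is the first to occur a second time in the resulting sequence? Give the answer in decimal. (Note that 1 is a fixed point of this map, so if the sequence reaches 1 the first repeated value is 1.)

13

15 = (3,0)_5 → 3² + 0² = 9 + 0 = 9
9 = (1,4)_5 → 1² + 4² = 1 + 16 = 17
17 = (3,2)_5 → 3² + 2² = 9 + 4 = 13
13 = (2,3)_5 → 2² + 3² = 4 + 9 = 13  — 13 already appeared earlier.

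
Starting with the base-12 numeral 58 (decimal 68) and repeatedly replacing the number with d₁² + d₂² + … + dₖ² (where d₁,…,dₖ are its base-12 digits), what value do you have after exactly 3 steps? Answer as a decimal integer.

68 = (5,8)_12 → 5² + 8² = 25 + 64 = 89
89 = (7,5)_12 → 7² + 5² = 49 + 25 = 74
74 = (6,2)_12 → 6² + 2² = 36 + 4 = 40

40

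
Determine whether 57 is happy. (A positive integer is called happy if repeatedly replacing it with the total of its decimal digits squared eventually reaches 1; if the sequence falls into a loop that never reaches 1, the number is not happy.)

57 → 5² + 7² = 74
74 → 7² + 4² = 65
65 → 6² + 5² = 61
61 → 6² + 1² = 37
37 → 3² + 7² = 58
58 → 5² + 8² = 89
89 → 8² + 9² = 145
145 → 1² + 4² + 5² = 42
42 → 4² + 2² = 20
20 → 2² + 0² = 4
4 → 4² = 16
16 → 1² + 6² = 37  — 37 already seen; the sequence cycles without reaching 1.

not happy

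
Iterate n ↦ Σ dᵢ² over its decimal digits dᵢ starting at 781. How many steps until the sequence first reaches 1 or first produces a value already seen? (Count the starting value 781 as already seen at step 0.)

781 → 7² + 8² + 1² = 114
114 → 1² + 1² + 4² = 18
18 → 1² + 8² = 65
65 → 6² + 5² = 61
61 → 6² + 1² = 37
37 → 3² + 7² = 58
58 → 5² + 8² = 89
89 → 8² + 9² = 145
145 → 1² + 4² + 5² = 42
42 → 4² + 2² = 20
20 → 2² + 0² = 4
4 → 4² = 16
16 → 1² + 6² = 37  — 37 repeats.
That took 13 steps.

13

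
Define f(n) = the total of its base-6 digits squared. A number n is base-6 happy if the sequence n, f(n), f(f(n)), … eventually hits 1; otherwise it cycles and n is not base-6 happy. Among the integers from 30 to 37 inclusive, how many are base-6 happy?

1

30: 30 → 25 → 17 → 29 → 41 → 26 → 20 → 13 → 5 → 25  — not base-6 happy
31: 31 → 26 → 20 → 13 → 5 → 25 → 17 → 29 → 41 → 26  — not base-6 happy
32: 32 → 29 → 41 → 26 → 20 → 13 → 5 → 25 → 17 → 29  — not base-6 happy
33: 33 → 34 → 41 → 26 → 20 → 13 → 5 → 25 → 17 → 29 → 41  — not base-6 happy
34: 34 → 41 → 26 → 20 → 13 → 5 → 25 → 17 → 29 → 41  — not base-6 happy
35: 35 → 50 → 9 → 10 → 17 → 29 → 41 → 26 → 20 → 13 → 5 → 25 → 17  — not base-6 happy
36: 36 → 1  — base-6 happy
37: 37 → 2 → 4 → 16 → 20 → 13 → 5 → 25 → 17 → 29 → 41 → 26 → 20  — not base-6 happy
base-6 happy: 36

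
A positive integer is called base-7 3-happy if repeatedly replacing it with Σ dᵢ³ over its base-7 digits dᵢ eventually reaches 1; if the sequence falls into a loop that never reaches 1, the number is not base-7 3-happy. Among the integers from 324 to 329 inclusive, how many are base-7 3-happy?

324: 324 → 288 → 342 → 648 → 282 → 258 → 342  (repeats 342)
325: 325 → 307 → 433 → 343 → 1  (reaches 1)
326: 326 → 344 → 2 → 8 → 2  (repeats 2)
327: 327 → 405 → 219 → 99 → 9 → 9  (repeats 9)
328: 328 → 496 → 244 → 496  (repeats 496)
329: 329 → 341 → 557 → 137 → 197 → 65 → 17 → 35 → 125 → 251 → 341  (repeats 341)
base-7 3-happy: 325

1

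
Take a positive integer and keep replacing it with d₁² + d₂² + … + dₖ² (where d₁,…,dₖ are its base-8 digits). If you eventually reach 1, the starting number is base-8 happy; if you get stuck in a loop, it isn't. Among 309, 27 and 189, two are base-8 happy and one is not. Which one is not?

189

309: 309 → 77 → 27 → 18 → 8 → 1  — reaches 1 (base-8 happy)
27: 27 → 18 → 8 → 1  — reaches 1 (base-8 happy)
189: 189 → 78 → 38 → 52 → 52  — repeats 52 (not base-8 happy)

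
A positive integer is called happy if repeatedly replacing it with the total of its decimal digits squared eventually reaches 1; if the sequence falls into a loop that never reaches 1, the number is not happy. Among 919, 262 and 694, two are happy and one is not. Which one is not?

919

919: 919 → 163 → 46 → 52 → 29 → 85 → 89 → 145 → 42 → 20 → 4 → 16 → 37 → 58 → 89  — repeats 89 (not happy)
262: 262 → 44 → 32 → 13 → 10 → 1  — reaches 1 (happy)
694: 694 → 133 → 19 → 82 → 68 → 100 → 1  — reaches 1 (happy)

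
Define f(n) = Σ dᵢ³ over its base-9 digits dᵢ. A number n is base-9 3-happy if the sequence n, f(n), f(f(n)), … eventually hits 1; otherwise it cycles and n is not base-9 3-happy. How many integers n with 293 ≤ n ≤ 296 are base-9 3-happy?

1

293: 293 → 277 → 397 → 577 → 345 → 99 → 9 → 1  (reaches 1)
294: 294 → 368 → 640 → 856 → 128 → 134 → 638 → 1198 → 470 → 476 → 980 → 540 → 432 → 152 → 856  (repeats 856)
295: 295 → 495 → 217 → 225 → 351 → 91 → 3 → 27 → 27  (repeats 27)
296: 296 → 664 → 856 → 128 → 134 → 638 → 1198 → 470 → 476 → 980 → 540 → 432 → 152 → 856  (repeats 856)
base-9 3-happy: 293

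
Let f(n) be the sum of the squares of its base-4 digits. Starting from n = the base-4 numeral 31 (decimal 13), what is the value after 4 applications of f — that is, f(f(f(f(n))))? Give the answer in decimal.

13 = (3,1)_4 → 3² + 1² = 9 + 1 = 10
10 = (2,2)_4 → 2² + 2² = 4 + 4 = 8
8 = (2,0)_4 → 2² + 0² = 4 + 0 = 4
4 = (1,0)_4 → 1² + 0² = 1 + 0 = 1

1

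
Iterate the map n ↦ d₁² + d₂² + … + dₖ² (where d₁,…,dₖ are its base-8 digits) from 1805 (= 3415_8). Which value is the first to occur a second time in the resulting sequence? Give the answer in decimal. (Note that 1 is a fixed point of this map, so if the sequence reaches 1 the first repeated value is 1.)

25

1805 = (3,4,1,5)_8 → 3² + 4² + 1² + 5² = 9 + 16 + 1 + 25 = 51
51 = (6,3)_8 → 6² + 3² = 36 + 9 = 45
45 = (5,5)_8 → 5² + 5² = 25 + 25 = 50
50 = (6,2)_8 → 6² + 2² = 36 + 4 = 40
40 = (5,0)_8 → 5² + 0² = 25 + 0 = 25
25 = (3,1)_8 → 3² + 1² = 9 + 1 = 10
10 = (1,2)_8 → 1² + 2² = 1 + 4 = 5
5 = (5)_8 → 5² = 25  — 25 already appeared earlier.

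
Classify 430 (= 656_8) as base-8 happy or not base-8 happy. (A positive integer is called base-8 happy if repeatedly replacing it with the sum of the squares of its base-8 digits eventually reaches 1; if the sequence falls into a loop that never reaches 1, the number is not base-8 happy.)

base-8 happy

430 = (6,5,6)_8 → 97
97 = (1,4,1)_8 → 18
18 = (2,2)_8 → 8
8 = (1,0)_8 → 1  — reached 1.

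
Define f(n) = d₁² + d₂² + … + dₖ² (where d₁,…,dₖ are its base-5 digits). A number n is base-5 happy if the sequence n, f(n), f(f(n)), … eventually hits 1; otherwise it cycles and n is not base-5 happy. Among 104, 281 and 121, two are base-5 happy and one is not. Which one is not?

104

104: 104 → 32 → 6 → 2 → 4 → 16 → 10 → 4  — repeats 4 (not base-5 happy)
281: 281 → 7 → 5 → 1  — reaches 1 (base-5 happy)
121: 121 → 33 → 11 → 5 → 1  — reaches 1 (base-5 happy)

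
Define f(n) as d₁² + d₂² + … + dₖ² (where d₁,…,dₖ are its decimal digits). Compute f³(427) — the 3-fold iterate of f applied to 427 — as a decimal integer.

427 → 4² + 2² + 7² = 16 + 4 + 49 = 69
69 → 6² + 9² = 36 + 81 = 117
117 → 1² + 1² + 7² = 1 + 1 + 49 = 51

51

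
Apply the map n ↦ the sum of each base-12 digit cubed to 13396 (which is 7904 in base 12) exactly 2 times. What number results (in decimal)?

13396 = (7,9,0,4)_12 → 1136
1136 = (7,10,8)_12 → 1855

1855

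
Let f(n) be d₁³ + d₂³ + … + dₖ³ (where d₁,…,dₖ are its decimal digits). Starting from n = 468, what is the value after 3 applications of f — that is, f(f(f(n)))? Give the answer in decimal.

513

468 → 4³ + 6³ + 8³ = 792
792 → 7³ + 9³ + 2³ = 1080
1080 → 1³ + 0³ + 8³ + 0³ = 513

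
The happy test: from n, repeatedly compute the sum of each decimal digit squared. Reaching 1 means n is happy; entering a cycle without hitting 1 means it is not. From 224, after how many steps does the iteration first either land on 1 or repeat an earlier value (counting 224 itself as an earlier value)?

224 → 24
24 → 20
20 → 4
4 → 16
16 → 37
37 → 58
58 → 89
89 → 145
145 → 42
42 → 20  — 20 repeats.
That took 10 steps.

10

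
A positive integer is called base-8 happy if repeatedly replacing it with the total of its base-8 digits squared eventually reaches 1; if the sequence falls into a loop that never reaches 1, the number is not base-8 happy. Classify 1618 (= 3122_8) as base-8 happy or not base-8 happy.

1618 = (3,1,2,2)_8 → 3² + 1² + 2² + 2² = 9 + 1 + 4 + 4 = 18
18 = (2,2)_8 → 2² + 2² = 4 + 4 = 8
8 = (1,0)_8 → 1² + 0² = 1 + 0 = 1  — reached 1.

base-8 happy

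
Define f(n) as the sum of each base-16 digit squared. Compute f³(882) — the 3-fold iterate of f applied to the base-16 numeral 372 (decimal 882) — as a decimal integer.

882 = (3,7,2)_16 → 3² + 7² + 2² = 9 + 49 + 4 = 62
62 = (3,14)_16 → 3² + 14² = 9 + 196 = 205
205 = (12,13)_16 → 12² + 13² = 144 + 169 = 313

313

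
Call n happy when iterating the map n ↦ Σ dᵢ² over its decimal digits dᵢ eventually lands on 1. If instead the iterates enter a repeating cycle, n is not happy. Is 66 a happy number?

not happy

66 → 6² + 6² = 72
72 → 7² + 2² = 53
53 → 5² + 3² = 34
34 → 3² + 4² = 25
25 → 2² + 5² = 29
29 → 2² + 9² = 85
85 → 8² + 5² = 89
89 → 8² + 9² = 145
145 → 1² + 4² + 5² = 42
42 → 4² + 2² = 20
20 → 2² + 0² = 4
4 → 4² = 16
16 → 1² + 6² = 37
37 → 3² + 7² = 58
58 → 5² + 8² = 89  — 89 already seen; the sequence cycles without reaching 1.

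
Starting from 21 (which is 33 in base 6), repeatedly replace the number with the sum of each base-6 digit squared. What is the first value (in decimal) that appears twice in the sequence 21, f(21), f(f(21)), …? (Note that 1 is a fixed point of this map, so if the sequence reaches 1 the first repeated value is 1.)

21 = (3,3)_6 → 3² + 3² = 18
18 = (3,0)_6 → 3² + 0² = 9
9 = (1,3)_6 → 1² + 3² = 10
10 = (1,4)_6 → 1² + 4² = 17
17 = (2,5)_6 → 2² + 5² = 29
29 = (4,5)_6 → 4² + 5² = 41
41 = (1,0,5)_6 → 1² + 0² + 5² = 26
26 = (4,2)_6 → 4² + 2² = 20
20 = (3,2)_6 → 3² + 2² = 13
13 = (2,1)_6 → 2² + 1² = 5
5 = (5)_6 → 5² = 25
25 = (4,1)_6 → 4² + 1² = 17  — 17 already appeared earlier.

17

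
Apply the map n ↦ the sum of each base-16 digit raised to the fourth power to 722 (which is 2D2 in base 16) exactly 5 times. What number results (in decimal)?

4128

722 = (2,13,2)_16 → 2⁴ + 13⁴ + 2⁴ = 16 + 28561 + 16 = 28593
28593 = (6,15,11,1)_16 → 6⁴ + 15⁴ + 11⁴ + 1⁴ = 1296 + 50625 + 14641 + 1 = 66563
66563 = (1,0,4,0,3)_16 → 1⁴ + 0⁴ + 4⁴ + 0⁴ + 3⁴ = 1 + 0 + 256 + 0 + 81 = 338
338 = (1,5,2)_16 → 1⁴ + 5⁴ + 2⁴ = 1 + 625 + 16 = 642
642 = (2,8,2)_16 → 2⁴ + 8⁴ + 2⁴ = 16 + 4096 + 16 = 4128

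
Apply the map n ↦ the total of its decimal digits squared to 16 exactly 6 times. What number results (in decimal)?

20

16 → 37
37 → 58
58 → 89
89 → 145
145 → 42
42 → 20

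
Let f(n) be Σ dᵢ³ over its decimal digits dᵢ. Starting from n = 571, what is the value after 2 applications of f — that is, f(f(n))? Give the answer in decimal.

571 → 5³ + 7³ + 1³ = 469
469 → 4³ + 6³ + 9³ = 1009

1009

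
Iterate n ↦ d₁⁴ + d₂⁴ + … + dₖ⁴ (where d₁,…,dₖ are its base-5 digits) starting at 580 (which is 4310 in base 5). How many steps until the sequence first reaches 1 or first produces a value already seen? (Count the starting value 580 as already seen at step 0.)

5

580 = (4,3,1,0)_5 → 338
338 = (2,3,2,3)_5 → 194
194 = (1,2,3,4)_5 → 354
354 = (2,4,0,4)_5 → 528
528 = (4,1,0,3)_5 → 338  — 338 repeats.
That took 5 steps.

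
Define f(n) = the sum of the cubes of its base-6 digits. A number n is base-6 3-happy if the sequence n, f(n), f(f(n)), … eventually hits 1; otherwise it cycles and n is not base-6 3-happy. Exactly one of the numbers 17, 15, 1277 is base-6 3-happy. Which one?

17

17: 17 → 133 → 92 → 43 → 3 → 27 → 91 → 36 → 1  — reaches 1 (base-6 3-happy)
15: 15 → 35 → 250 → 190 → 190  — repeats 190 (not base-6 3-happy)
1277: 1277 → 383 → 217 → 2 → 8 → 9 → 28 → 128 → 62 → 73 → 9  — repeats 9 (not base-6 3-happy)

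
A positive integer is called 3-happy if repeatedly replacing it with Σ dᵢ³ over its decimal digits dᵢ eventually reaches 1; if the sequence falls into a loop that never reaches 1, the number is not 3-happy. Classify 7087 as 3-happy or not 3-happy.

7087 → 7³ + 0³ + 8³ + 7³ = 1198
1198 → 1³ + 1³ + 9³ + 8³ = 1243
1243 → 1³ + 2³ + 4³ + 3³ = 100
100 → 1³ + 0³ + 0³ = 1  — reached 1.

3-happy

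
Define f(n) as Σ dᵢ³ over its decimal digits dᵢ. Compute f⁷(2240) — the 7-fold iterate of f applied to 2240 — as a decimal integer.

371

2240 → 2³ + 2³ + 4³ + 0³ = 80
80 → 8³ + 0³ = 512
512 → 5³ + 1³ + 2³ = 134
134 → 1³ + 3³ + 4³ = 92
92 → 9³ + 2³ = 737
737 → 7³ + 3³ + 7³ = 713
713 → 7³ + 1³ + 3³ = 371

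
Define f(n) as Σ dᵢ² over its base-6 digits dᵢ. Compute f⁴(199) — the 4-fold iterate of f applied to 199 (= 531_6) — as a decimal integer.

10

199 = (5,3,1)_6 → 5² + 3² + 1² = 25 + 9 + 1 = 35
35 = (5,5)_6 → 5² + 5² = 25 + 25 = 50
50 = (1,2,2)_6 → 1² + 2² + 2² = 1 + 4 + 4 = 9
9 = (1,3)_6 → 1² + 3² = 1 + 9 = 10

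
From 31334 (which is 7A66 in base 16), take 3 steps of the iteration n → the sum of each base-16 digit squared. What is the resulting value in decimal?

30

31334 = (7,10,6,6)_16 → 7² + 10² + 6² + 6² = 221
221 = (13,13)_16 → 13² + 13² = 338
338 = (1,5,2)_16 → 1² + 5² + 2² = 30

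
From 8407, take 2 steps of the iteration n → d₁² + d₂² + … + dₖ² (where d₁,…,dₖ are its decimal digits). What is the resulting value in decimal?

86

8407 → 8² + 4² + 0² + 7² = 129
129 → 1² + 2² + 9² = 86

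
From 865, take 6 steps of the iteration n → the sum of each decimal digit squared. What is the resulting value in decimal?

865 → 8² + 6² + 5² = 125
125 → 1² + 2² + 5² = 30
30 → 3² + 0² = 9
9 → 9² = 81
81 → 8² + 1² = 65
65 → 6² + 5² = 61

61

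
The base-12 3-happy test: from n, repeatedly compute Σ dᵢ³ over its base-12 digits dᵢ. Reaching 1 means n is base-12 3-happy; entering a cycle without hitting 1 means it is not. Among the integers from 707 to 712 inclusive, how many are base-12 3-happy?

5

707: 707 → 2395 → 751 → 476 → 566 → 1366 → 1854 → 1217 → 762 → 368 → 736 → 190 → 1028 → 856 → 1520 → 1728 → 1  — base-12 3-happy
708: 708 → 1395 → 1268 → 1753 → 10 → 1000 → 1611 → 1366 → 1854 → 1217 → 762 → 368 → 736 → 190 → 1028 → 856 → 1520 → 1728 → 1  — base-12 3-happy
709: 709 → 1396 → 1305 → 1458 → 1217 → 762 → 368 → 736 → 190 → 1028 → 856 → 1520 → 1728 → 1  — base-12 3-happy
710: 710 → 1403 → 2572 → 1190 → 547 → 1099 → 1029 → 1073 → 593 → 190 → 1028 → 856 → 1520 → 1728 → 1  — base-12 3-happy
711: 711 → 1422 → 1945 → 219 → 244 → 577 → 65 → 250 → 1513 → 1217 → 762 → 368 → 736 → 190 → 1028 → 856 → 1520 → 1728 → 1  — base-12 3-happy
712: 712 → 1459 → 1344 → 793 → 342 → 288 → 8 → 512 → 755 → 1464 → 1008 → 343 → 415 → 1351 → 1136 → 1855 → 1344  — not base-12 3-happy
base-12 3-happy: 707, 708, 709, 710, 711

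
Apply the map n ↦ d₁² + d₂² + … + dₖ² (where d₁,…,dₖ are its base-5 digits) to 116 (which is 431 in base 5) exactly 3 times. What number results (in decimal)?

116 = (4,3,1)_5 → 4² + 3² + 1² = 26
26 = (1,0,1)_5 → 1² + 0² + 1² = 2
2 = (2)_5 → 2² = 4

4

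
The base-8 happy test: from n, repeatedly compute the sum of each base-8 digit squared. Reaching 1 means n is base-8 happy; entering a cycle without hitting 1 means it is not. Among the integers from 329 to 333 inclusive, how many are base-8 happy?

1

329: 329 → 27 → 18 → 8 → 1  — base-8 happy
330: 330 → 30 → 45 → 50 → 40 → 25 → 10 → 5 → 25  — not base-8 happy
331: 331 → 35 → 25 → 10 → 5 → 25  — not base-8 happy
332: 332 → 42 → 29 → 34 → 20 → 20  — not base-8 happy
333: 333 → 51 → 45 → 50 → 40 → 25 → 10 → 5 → 25  — not base-8 happy
base-8 happy: 329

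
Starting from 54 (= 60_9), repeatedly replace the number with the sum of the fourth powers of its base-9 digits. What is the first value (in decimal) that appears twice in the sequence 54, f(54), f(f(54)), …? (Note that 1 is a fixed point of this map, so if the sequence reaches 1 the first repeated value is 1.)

54 = (6,0)_9 → 6⁴ + 0⁴ = 1296 + 0 = 1296
1296 = (1,7,0,0)_9 → 1⁴ + 7⁴ + 0⁴ + 0⁴ = 1 + 2401 + 0 + 0 = 2402
2402 = (3,2,5,8)_9 → 3⁴ + 2⁴ + 5⁴ + 8⁴ = 81 + 16 + 625 + 4096 = 4818
4818 = (6,5,4,3)_9 → 6⁴ + 5⁴ + 4⁴ + 3⁴ = 1296 + 625 + 256 + 81 = 2258
2258 = (3,0,7,8)_9 → 3⁴ + 0⁴ + 7⁴ + 8⁴ = 81 + 0 + 2401 + 4096 = 6578
6578 = (1,0,0,1,8)_9 → 1⁴ + 0⁴ + 0⁴ + 1⁴ + 8⁴ = 1 + 0 + 0 + 1 + 4096 = 4098
4098 = (5,5,5,3)_9 → 5⁴ + 5⁴ + 5⁴ + 3⁴ = 625 + 625 + 625 + 81 = 1956
1956 = (2,6,1,3)_9 → 2⁴ + 6⁴ + 1⁴ + 3⁴ = 16 + 1296 + 1 + 81 = 1394
1394 = (1,8,1,8)_9 → 1⁴ + 8⁴ + 1⁴ + 8⁴ = 1 + 4096 + 1 + 4096 = 8194
8194 = (1,2,2,1,4)_9 → 1⁴ + 2⁴ + 2⁴ + 1⁴ + 4⁴ = 1 + 16 + 16 + 1 + 256 = 290
290 = (3,5,2)_9 → 3⁴ + 5⁴ + 2⁴ = 81 + 625 + 16 = 722
722 = (8,8,2)_9 → 8⁴ + 8⁴ + 2⁴ = 4096 + 4096 + 16 = 8208
8208 = (1,2,2,3,0)_9 → 1⁴ + 2⁴ + 2⁴ + 3⁴ + 0⁴ = 1 + 16 + 16 + 81 + 0 = 114
114 = (1,3,6)_9 → 1⁴ + 3⁴ + 6⁴ = 1 + 81 + 1296 = 1378
1378 = (1,8,0,1)_9 → 1⁴ + 8⁴ + 0⁴ + 1⁴ = 1 + 4096 + 0 + 1 = 4098  — 4098 already appeared earlier.

4098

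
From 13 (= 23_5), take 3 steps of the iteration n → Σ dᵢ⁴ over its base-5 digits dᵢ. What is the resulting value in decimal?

353

13 = (2,3)_5 → 2⁴ + 3⁴ = 97
97 = (3,4,2)_5 → 3⁴ + 4⁴ + 2⁴ = 353
353 = (2,4,0,3)_5 → 2⁴ + 4⁴ + 0⁴ + 3⁴ = 353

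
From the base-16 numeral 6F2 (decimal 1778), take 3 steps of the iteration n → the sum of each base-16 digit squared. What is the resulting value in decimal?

1778 = (6,15,2)_16 → 265
265 = (1,0,9)_16 → 82
82 = (5,2)_16 → 29

29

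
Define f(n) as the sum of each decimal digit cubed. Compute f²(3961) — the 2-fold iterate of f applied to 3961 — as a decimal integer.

1099

3961 → 973
973 → 1099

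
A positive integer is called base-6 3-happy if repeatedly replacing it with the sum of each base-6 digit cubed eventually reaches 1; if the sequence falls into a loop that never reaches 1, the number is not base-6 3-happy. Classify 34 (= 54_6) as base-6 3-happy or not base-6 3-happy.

base-6 3-happy

34 = (5,4)_6 → 189
189 = (5,1,3)_6 → 153
153 = (4,1,3)_6 → 92
92 = (2,3,2)_6 → 43
43 = (1,1,1)_6 → 3
3 = (3)_6 → 27
27 = (4,3)_6 → 91
91 = (2,3,1)_6 → 36
36 = (1,0,0)_6 → 1  — reached 1.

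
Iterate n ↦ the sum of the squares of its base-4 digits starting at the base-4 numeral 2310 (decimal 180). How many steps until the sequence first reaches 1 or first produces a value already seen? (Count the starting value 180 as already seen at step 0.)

180 = (2,3,1,0)_4 → 2² + 3² + 1² + 0² = 14
14 = (3,2)_4 → 3² + 2² = 13
13 = (3,1)_4 → 3² + 1² = 10
10 = (2,2)_4 → 2² + 2² = 8
8 = (2,0)_4 → 2² + 0² = 4
4 = (1,0)_4 → 1² + 0² = 1  — reached 1.
That took 6 steps.

6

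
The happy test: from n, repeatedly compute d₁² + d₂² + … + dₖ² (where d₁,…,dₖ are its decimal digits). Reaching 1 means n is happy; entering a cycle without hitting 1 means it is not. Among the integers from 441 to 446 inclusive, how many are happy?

441: 441 → 33 → 18 → 65 → 61 → 37 → 58 → 89 → 145 → 42 → 20 → 4 → 16 → 37  — not happy
442: 442 → 36 → 45 → 41 → 17 → 50 → 25 → 29 → 85 → 89 → 145 → 42 → 20 → 4 → 16 → 37 → 58 → 89  — not happy
443: 443 → 41 → 17 → 50 → 25 → 29 → 85 → 89 → 145 → 42 → 20 → 4 → 16 → 37 → 58 → 89  — not happy
444: 444 → 48 → 80 → 64 → 52 → 29 → 85 → 89 → 145 → 42 → 20 → 4 → 16 → 37 → 58 → 89  — not happy
445: 445 → 57 → 74 → 65 → 61 → 37 → 58 → 89 → 145 → 42 → 20 → 4 → 16 → 37  — not happy
446: 446 → 68 → 100 → 1  — happy
happy: 446

1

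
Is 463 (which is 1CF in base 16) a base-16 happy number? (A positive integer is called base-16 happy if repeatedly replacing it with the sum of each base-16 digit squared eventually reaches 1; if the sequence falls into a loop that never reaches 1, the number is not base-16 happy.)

not base-16 happy

463 = (1,12,15)_16 → 370
370 = (1,7,2)_16 → 54
54 = (3,6)_16 → 45
45 = (2,13)_16 → 173
173 = (10,13)_16 → 269
269 = (1,0,13)_16 → 170
170 = (10,10)_16 → 200
200 = (12,8)_16 → 208
208 = (13,0)_16 → 169
169 = (10,9)_16 → 181
181 = (11,5)_16 → 146
146 = (9,2)_16 → 85
85 = (5,5)_16 → 50
50 = (3,2)_16 → 13
13 = (13)_16 → 169  — 169 already seen; the sequence cycles without reaching 1.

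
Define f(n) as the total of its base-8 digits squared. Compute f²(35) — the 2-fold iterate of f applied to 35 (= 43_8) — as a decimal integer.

10

35 = (4,3)_8 → 4² + 3² = 25
25 = (3,1)_8 → 3² + 1² = 10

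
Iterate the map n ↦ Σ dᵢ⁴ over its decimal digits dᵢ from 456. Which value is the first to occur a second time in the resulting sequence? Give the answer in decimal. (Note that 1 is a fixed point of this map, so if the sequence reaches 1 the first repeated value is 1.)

456 → 4⁴ + 5⁴ + 6⁴ = 256 + 625 + 1296 = 2177
2177 → 2⁴ + 1⁴ + 7⁴ + 7⁴ = 16 + 1 + 2401 + 2401 = 4819
4819 → 4⁴ + 8⁴ + 1⁴ + 9⁴ = 256 + 4096 + 1 + 6561 = 10914
10914 → 1⁴ + 0⁴ + 9⁴ + 1⁴ + 4⁴ = 1 + 0 + 6561 + 1 + 256 = 6819
6819 → 6⁴ + 8⁴ + 1⁴ + 9⁴ = 1296 + 4096 + 1 + 6561 = 11954
11954 → 1⁴ + 1⁴ + 9⁴ + 5⁴ + 4⁴ = 1 + 1 + 6561 + 625 + 256 = 7444
7444 → 7⁴ + 4⁴ + 4⁴ + 4⁴ = 2401 + 256 + 256 + 256 = 3169
3169 → 3⁴ + 1⁴ + 6⁴ + 9⁴ = 81 + 1 + 1296 + 6561 = 7939
7939 → 7⁴ + 9⁴ + 3⁴ + 9⁴ = 2401 + 6561 + 81 + 6561 = 15604
15604 → 1⁴ + 5⁴ + 6⁴ + 0⁴ + 4⁴ = 1 + 625 + 1296 + 0 + 256 = 2178
2178 → 2⁴ + 1⁴ + 7⁴ + 8⁴ = 16 + 1 + 2401 + 4096 = 6514
6514 → 6⁴ + 5⁴ + 1⁴ + 4⁴ = 1296 + 625 + 1 + 256 = 2178  — 2178 already appeared earlier.

2178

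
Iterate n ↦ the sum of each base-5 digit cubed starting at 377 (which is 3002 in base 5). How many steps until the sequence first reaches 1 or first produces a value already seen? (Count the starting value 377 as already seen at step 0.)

4

377 = (3,0,0,2)_5 → 35
35 = (1,2,0)_5 → 9
9 = (1,4)_5 → 65
65 = (2,3,0)_5 → 35  — 35 repeats.
That took 4 steps.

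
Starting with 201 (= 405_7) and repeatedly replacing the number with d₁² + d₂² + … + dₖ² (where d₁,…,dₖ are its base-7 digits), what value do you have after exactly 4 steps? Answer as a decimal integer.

45

201 = (4,0,5)_7 → 4² + 0² + 5² = 41
41 = (5,6)_7 → 5² + 6² = 61
61 = (1,1,5)_7 → 1² + 1² + 5² = 27
27 = (3,6)_7 → 3² + 6² = 45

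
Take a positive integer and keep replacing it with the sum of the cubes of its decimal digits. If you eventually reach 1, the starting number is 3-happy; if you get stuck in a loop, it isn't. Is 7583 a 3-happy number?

7583 → 7³ + 5³ + 8³ + 3³ = 343 + 125 + 512 + 27 = 1007
1007 → 1³ + 0³ + 0³ + 7³ = 1 + 0 + 0 + 343 = 344
344 → 3³ + 4³ + 4³ = 27 + 64 + 64 = 155
155 → 1³ + 5³ + 5³ = 1 + 125 + 125 = 251
251 → 2³ + 5³ + 1³ = 8 + 125 + 1 = 134
134 → 1³ + 3³ + 4³ = 1 + 27 + 64 = 92
92 → 9³ + 2³ = 729 + 8 = 737
737 → 7³ + 3³ + 7³ = 343 + 27 + 343 = 713
713 → 7³ + 1³ + 3³ = 343 + 1 + 27 = 371
371 → 3³ + 7³ + 1³ = 27 + 343 + 1 = 371  — 371 already seen; the sequence cycles without reaching 1.

not 3-happy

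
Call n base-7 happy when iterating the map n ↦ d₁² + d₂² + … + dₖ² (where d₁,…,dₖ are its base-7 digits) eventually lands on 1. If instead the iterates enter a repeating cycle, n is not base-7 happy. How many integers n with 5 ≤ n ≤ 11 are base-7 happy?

5: 5 → 25 → 25  (repeats 25)
6: 6 → 36 → 26 → 34 → 52 → 10 → 10  (repeats 10)
7: 7 → 1  (reaches 1)
8: 8 → 2 → 4 → 16 → 8  (repeats 8)
9: 9 → 5 → 25 → 25  (repeats 25)
10: 10 → 10  (repeats 10)
11: 11 → 17 → 13 → 37 → 29 → 17  (repeats 17)
base-7 happy: 7

1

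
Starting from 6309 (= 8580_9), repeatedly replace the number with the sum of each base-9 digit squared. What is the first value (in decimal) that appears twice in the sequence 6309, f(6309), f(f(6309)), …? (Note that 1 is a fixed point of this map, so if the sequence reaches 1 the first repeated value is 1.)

65

6309 = (8,5,8,0)_9 → 153
153 = (1,8,0)_9 → 65
65 = (7,2)_9 → 53
53 = (5,8)_9 → 89
89 = (1,0,8)_9 → 65  — 65 already appeared earlier.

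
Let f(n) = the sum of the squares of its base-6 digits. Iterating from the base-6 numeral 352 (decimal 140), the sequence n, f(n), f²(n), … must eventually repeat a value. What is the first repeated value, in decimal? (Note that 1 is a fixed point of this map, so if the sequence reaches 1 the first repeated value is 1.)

140 = (3,5,2)_6 → 3² + 5² + 2² = 9 + 25 + 4 = 38
38 = (1,0,2)_6 → 1² + 0² + 2² = 1 + 0 + 4 = 5
5 = (5)_6 → 5² = 25
25 = (4,1)_6 → 4² + 1² = 16 + 1 = 17
17 = (2,5)_6 → 2² + 5² = 4 + 25 = 29
29 = (4,5)_6 → 4² + 5² = 16 + 25 = 41
41 = (1,0,5)_6 → 1² + 0² + 5² = 1 + 0 + 25 = 26
26 = (4,2)_6 → 4² + 2² = 16 + 4 = 20
20 = (3,2)_6 → 3² + 2² = 9 + 4 = 13
13 = (2,1)_6 → 2² + 1² = 4 + 1 = 5  — 5 already appeared earlier.

5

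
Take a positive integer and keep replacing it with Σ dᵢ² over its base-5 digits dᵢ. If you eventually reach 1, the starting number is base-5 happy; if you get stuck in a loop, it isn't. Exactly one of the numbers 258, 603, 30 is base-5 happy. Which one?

258: 258 → 14 → 20 → 16 → 10 → 4 → 16  — repeats 16 (not base-5 happy)
603: 603 → 41 → 11 → 5 → 1  — reaches 1 (base-5 happy)
30: 30 → 2 → 4 → 16 → 10 → 4  — repeats 4 (not base-5 happy)

603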